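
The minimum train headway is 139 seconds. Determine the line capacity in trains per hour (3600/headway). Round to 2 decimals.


Capacity = 3600 / headway
Capacity = 3600 / 139
Capacity = 25.90 trains/hour

25.90


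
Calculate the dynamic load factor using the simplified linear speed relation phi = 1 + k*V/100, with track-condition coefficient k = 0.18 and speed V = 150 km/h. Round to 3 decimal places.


phi = 1 + k * V / 100
phi = 1 + 0.18 * 150 / 100
phi = 1 + 0.27
phi = 1.270

1.270


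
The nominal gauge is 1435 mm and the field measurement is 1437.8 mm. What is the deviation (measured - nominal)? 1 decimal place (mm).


Deviation = measured - nominal
Deviation = 1437.8 - 1435
Deviation = 2.8 mm

2.8


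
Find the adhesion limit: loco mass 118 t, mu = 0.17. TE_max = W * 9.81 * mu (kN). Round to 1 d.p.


TE_max = W * g * mu
TE_max = 118 * 9.81 * 0.17
TE_max = 1157.58 * 0.17
TE_max = 196.8 kN

196.8


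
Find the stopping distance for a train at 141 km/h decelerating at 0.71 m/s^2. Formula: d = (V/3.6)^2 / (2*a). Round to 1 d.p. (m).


Convert speed: V = 141 / 3.6 = 39.1667 m/s
V^2 = 1534.0278
d = 1534.0278 / (2 * 0.71)
d = 1534.0278 / 1.42
d = 1080.3 m

1080.3


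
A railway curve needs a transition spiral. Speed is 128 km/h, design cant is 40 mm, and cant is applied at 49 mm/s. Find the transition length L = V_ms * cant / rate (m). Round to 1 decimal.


Convert speed: V = 128 / 3.6 = 35.5556 m/s
L = 35.5556 * 40 / 49
L = 1422.2222 / 49
L = 29.0 m

29.0


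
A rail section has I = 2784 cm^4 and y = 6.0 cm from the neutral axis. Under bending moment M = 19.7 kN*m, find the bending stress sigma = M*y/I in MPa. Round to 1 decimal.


Convert units:
M = 19.7 kN*m = 19700000 N*mm
y = 6.0 cm = 60 mm
I = 2784 cm^4 = 27840000 mm^4
sigma = 19700000 * 60 / 27840000
sigma = 42.5 MPa

42.5


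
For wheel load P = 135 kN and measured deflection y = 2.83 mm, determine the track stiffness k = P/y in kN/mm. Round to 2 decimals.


Track stiffness k = P / y
k = 135 / 2.83
k = 47.70 kN/mm

47.70


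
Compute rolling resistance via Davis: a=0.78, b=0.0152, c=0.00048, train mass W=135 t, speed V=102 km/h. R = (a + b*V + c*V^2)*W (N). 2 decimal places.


b*V = 0.0152 * 102 = 1.5504
c*V^2 = 0.00048 * 10404 = 4.99392
R_per_t = 0.78 + 1.5504 + 4.99392 = 7.32432 N/t
R_total = 7.32432 * 135 = 988.78 N

988.78


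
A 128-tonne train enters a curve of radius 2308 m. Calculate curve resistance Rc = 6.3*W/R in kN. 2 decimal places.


Rc = 6.3 * W / R
Rc = 6.3 * 128 / 2308
Rc = 806.4 / 2308
Rc = 0.35 kN

0.35


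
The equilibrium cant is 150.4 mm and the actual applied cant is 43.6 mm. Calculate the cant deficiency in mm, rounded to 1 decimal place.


Cant deficiency = equilibrium cant - actual cant
CD = 150.4 - 43.6
CD = 106.8 mm

106.8


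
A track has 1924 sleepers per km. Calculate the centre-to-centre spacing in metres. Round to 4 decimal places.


Spacing = 1000 m / number of sleepers
Spacing = 1000 / 1924
Spacing = 0.5198 m

0.5198


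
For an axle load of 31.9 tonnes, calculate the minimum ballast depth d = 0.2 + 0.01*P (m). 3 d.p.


d = 0.2 + 0.01 * 31.9
d = 0.2 + 0.319
d = 0.519 m

0.519


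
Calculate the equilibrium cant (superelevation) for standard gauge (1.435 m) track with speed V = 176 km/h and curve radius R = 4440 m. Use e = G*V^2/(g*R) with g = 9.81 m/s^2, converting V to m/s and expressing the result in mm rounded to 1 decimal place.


Convert speed: V = 176 / 3.6 = 48.8889 m/s
Apply formula: e = 1.435 * 48.8889^2 / (9.81 * 4440)
e = 1.435 * 2390.1235 / 43556.4
e = 0.078745 m = 78.7 mm

78.7


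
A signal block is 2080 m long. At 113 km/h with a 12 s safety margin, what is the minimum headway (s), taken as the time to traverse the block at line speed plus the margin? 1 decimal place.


V = 113 / 3.6 = 31.3889 m/s
Block traversal time = 2080 / 31.3889 = 66.2655 s
Headway = 66.2655 + 12
Headway = 78.3 s

78.3


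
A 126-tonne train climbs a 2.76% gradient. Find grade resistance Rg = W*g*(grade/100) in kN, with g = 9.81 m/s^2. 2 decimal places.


Rg = W * 9.81 * grade / 100
Rg = 126 * 9.81 * 2.76 / 100
Rg = 1236.06 * 0.0276
Rg = 34.12 kN

34.12


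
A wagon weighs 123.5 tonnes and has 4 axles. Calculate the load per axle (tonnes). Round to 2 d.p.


Load per axle = total weight / number of axles
Load = 123.5 / 4
Load = 30.88 tonnes

30.88


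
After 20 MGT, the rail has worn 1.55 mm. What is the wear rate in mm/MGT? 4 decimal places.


Wear rate = total wear / cumulative tonnage
Rate = 1.55 / 20
Rate = 0.0775 mm/MGT

0.0775


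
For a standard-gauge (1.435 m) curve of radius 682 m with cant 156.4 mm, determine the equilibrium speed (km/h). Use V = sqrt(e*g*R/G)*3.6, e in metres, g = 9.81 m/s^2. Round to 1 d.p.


Convert cant: e = 156.4 mm = 0.1564 m
V_ms = sqrt(0.1564 * 9.81 * 682 / 1.435)
V_ms = sqrt(729.185845) = 27.0034 m/s
V = 27.0034 * 3.6 = 97.2 km/h

97.2


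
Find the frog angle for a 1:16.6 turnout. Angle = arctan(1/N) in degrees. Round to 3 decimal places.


1/N = 1/16.6 = 0.060241
angle = arctan(0.060241) = 0.060168 rad
angle = 0.060168 * 180/pi = 3.447 degrees

3.447


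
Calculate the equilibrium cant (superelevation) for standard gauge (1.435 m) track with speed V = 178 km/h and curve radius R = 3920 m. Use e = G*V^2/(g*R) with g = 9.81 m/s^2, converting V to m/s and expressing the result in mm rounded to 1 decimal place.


Convert speed: V = 178 / 3.6 = 49.4444 m/s
Apply formula: e = 1.435 * 49.4444^2 / (9.81 * 3920)
e = 1.435 * 2444.7531 / 38455.2
e = 0.091229 m = 91.2 mm

91.2


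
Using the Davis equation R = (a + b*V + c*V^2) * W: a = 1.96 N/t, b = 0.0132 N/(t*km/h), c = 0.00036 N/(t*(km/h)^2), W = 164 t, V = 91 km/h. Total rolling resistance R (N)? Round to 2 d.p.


b*V = 0.0132 * 91 = 1.2012
c*V^2 = 0.00036 * 8281 = 2.98116
R_per_t = 1.96 + 1.2012 + 2.98116 = 6.14236 N/t
R_total = 6.14236 * 164 = 1007.35 N

1007.35


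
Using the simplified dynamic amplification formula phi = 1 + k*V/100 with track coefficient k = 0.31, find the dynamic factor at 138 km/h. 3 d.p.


phi = 1 + k * V / 100
phi = 1 + 0.31 * 138 / 100
phi = 1 + 0.4278
phi = 1.428

1.428


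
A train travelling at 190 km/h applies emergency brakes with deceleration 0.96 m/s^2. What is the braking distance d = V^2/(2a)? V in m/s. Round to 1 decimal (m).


Convert speed: V = 190 / 3.6 = 52.7778 m/s
V^2 = 2785.4938
d = 2785.4938 / (2 * 0.96)
d = 2785.4938 / 1.92
d = 1450.8 m

1450.8


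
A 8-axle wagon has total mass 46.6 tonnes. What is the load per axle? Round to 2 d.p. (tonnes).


Load per axle = total weight / number of axles
Load = 46.6 / 8
Load = 5.83 tonnes

5.83


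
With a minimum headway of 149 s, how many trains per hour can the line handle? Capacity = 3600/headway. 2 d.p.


Capacity = 3600 / headway
Capacity = 3600 / 149
Capacity = 24.16 trains/hour

24.16


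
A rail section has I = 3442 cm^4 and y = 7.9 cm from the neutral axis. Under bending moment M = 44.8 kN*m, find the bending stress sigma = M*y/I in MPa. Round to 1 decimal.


Convert units:
M = 44.8 kN*m = 44800000 N*mm
y = 7.9 cm = 79 mm
I = 3442 cm^4 = 34420000 mm^4
sigma = 44800000 * 79 / 34420000
sigma = 102.8 MPa

102.8


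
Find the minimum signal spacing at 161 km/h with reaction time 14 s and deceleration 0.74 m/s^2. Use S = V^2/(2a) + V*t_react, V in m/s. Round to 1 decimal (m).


V = 161 / 3.6 = 44.7222 m/s
Braking distance = 44.7222^2 / (2*0.74) = 1351.4035 m
Sighting distance = 44.7222 * 14 = 626.1111 m
S = 1351.4035 + 626.1111 = 1977.5 m

1977.5


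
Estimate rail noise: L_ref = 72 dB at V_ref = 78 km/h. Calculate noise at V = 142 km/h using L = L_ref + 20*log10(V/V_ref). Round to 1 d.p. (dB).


V/V_ref = 142 / 78 = 1.820513
log10(1.820513) = 0.260194
20 * 0.260194 = 5.2039
L = 72 + 5.2039 = 77.2 dB

77.2


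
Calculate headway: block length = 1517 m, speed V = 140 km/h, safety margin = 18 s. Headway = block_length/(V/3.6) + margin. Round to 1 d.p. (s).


V = 140 / 3.6 = 38.8889 m/s
Block traversal time = 1517 / 38.8889 = 39.0086 s
Headway = 39.0086 + 18
Headway = 57.0 s

57.0


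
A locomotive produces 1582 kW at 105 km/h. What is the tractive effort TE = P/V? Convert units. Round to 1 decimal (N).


Convert: P = 1582 kW = 1582000 W
V = 105 / 3.6 = 29.1667 m/s
TE = 1582000 / 29.1667
TE = 54240.0 N

54240.0


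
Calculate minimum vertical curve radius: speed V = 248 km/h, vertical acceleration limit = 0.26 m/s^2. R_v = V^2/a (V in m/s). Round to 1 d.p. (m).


Convert speed: V = 248 / 3.6 = 68.8889 m/s
V^2 = 4745.679 m^2/s^2
R_v = 4745.679 / 0.26
R_v = 18252.6 m

18252.6


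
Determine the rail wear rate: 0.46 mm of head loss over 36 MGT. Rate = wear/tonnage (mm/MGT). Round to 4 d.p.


Wear rate = total wear / cumulative tonnage
Rate = 0.46 / 36
Rate = 0.0128 mm/MGT

0.0128


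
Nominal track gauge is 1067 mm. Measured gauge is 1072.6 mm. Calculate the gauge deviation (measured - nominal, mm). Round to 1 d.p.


Deviation = measured - nominal
Deviation = 1072.6 - 1067
Deviation = 5.6 mm

5.6


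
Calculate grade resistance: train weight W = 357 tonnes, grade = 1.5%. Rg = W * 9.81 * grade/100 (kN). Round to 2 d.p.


Rg = W * 9.81 * grade / 100
Rg = 357 * 9.81 * 1.5 / 100
Rg = 3502.17 * 0.015
Rg = 52.53 kN

52.53


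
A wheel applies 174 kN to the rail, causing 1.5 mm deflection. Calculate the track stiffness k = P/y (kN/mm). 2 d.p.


Track stiffness k = P / y
k = 174 / 1.5
k = 116.00 kN/mm

116.00


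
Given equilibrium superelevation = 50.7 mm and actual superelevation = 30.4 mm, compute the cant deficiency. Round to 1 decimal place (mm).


Cant deficiency = equilibrium cant - actual cant
CD = 50.7 - 30.4
CD = 20.3 mm

20.3


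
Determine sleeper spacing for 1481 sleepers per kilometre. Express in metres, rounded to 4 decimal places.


Spacing = 1000 m / number of sleepers
Spacing = 1000 / 1481
Spacing = 0.6752 m

0.6752


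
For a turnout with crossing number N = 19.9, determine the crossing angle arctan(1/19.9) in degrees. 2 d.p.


1/N = 1/19.9 = 0.050251
angle = arctan(0.050251) = 0.050209 rad
angle = 0.050209 * 180/pi = 2.88 degrees

2.88


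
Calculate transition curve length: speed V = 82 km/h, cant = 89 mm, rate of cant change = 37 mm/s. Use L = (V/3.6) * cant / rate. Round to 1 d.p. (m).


Convert speed: V = 82 / 3.6 = 22.7778 m/s
L = 22.7778 * 89 / 37
L = 2027.2222 / 37
L = 54.8 m

54.8


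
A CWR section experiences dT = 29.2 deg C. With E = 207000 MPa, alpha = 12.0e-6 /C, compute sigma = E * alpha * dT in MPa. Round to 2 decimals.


sigma = E * alpha * dT
sigma = 207000 * 12.0e-6 * 29.2
sigma = 2.484 * 29.2
sigma = 72.53 MPa

72.53


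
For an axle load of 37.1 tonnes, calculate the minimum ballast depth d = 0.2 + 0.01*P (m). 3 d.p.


d = 0.2 + 0.01 * 37.1
d = 0.2 + 0.371
d = 0.571 m

0.571


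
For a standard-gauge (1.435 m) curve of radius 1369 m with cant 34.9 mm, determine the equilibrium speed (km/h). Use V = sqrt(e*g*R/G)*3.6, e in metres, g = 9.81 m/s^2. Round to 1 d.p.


Convert cant: e = 34.9 mm = 0.0349 m
V_ms = sqrt(0.0349 * 9.81 * 1369 / 1.435)
V_ms = sqrt(326.622412) = 18.0727 m/s
V = 18.0727 * 3.6 = 65.1 km/h

65.1


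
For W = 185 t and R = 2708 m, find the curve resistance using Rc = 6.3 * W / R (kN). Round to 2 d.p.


Rc = 6.3 * W / R
Rc = 6.3 * 185 / 2708
Rc = 1165.5 / 2708
Rc = 0.43 kN

0.43


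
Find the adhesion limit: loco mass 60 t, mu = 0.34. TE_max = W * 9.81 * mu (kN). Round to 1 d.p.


TE_max = W * g * mu
TE_max = 60 * 9.81 * 0.34
TE_max = 588.6 * 0.34
TE_max = 200.1 kN

200.1


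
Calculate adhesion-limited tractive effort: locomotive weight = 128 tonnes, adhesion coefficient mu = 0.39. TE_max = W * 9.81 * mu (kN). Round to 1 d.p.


TE_max = W * g * mu
TE_max = 128 * 9.81 * 0.39
TE_max = 1255.68 * 0.39
TE_max = 489.7 kN

489.7


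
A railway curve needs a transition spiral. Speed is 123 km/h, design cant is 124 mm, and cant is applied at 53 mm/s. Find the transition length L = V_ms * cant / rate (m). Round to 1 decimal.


Convert speed: V = 123 / 3.6 = 34.1667 m/s
L = 34.1667 * 124 / 53
L = 4236.6667 / 53
L = 79.9 m

79.9


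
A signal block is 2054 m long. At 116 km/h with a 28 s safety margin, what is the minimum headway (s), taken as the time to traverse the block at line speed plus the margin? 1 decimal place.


V = 116 / 3.6 = 32.2222 m/s
Block traversal time = 2054 / 32.2222 = 63.7448 s
Headway = 63.7448 + 28
Headway = 91.7 s

91.7


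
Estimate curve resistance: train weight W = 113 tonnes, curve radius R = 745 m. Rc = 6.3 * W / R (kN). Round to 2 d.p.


Rc = 6.3 * W / R
Rc = 6.3 * 113 / 745
Rc = 711.9 / 745
Rc = 0.96 kN

0.96


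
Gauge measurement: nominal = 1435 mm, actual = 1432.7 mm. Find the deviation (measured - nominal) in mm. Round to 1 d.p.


Deviation = measured - nominal
Deviation = 1432.7 - 1435
Deviation = -2.3 mm

-2.3


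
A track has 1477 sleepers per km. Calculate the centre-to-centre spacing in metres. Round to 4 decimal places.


Spacing = 1000 m / number of sleepers
Spacing = 1000 / 1477
Spacing = 0.6770 m

0.6770


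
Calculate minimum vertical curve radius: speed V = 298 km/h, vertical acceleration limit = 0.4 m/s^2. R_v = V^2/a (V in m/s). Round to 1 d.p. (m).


Convert speed: V = 298 / 3.6 = 82.7778 m/s
V^2 = 6852.1605 m^2/s^2
R_v = 6852.1605 / 0.4
R_v = 17130.4 m

17130.4


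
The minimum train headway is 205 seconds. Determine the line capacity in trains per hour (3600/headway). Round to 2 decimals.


Capacity = 3600 / headway
Capacity = 3600 / 205
Capacity = 17.56 trains/hour

17.56


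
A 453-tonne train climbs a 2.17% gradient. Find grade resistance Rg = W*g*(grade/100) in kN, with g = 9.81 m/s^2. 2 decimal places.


Rg = W * 9.81 * grade / 100
Rg = 453 * 9.81 * 2.17 / 100
Rg = 4443.93 * 0.0217
Rg = 96.43 kN

96.43


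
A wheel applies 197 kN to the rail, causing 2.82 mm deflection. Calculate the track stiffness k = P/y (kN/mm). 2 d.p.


Track stiffness k = P / y
k = 197 / 2.82
k = 69.86 kN/mm

69.86


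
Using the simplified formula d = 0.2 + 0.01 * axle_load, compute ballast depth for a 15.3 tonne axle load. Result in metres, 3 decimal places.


d = 0.2 + 0.01 * 15.3
d = 0.2 + 0.153
d = 0.353 m

0.353


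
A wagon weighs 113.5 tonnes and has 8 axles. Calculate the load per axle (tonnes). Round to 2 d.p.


Load per axle = total weight / number of axles
Load = 113.5 / 8
Load = 14.19 tonnes

14.19


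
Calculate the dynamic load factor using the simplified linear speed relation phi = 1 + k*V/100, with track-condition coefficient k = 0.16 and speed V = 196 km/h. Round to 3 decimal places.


phi = 1 + k * V / 100
phi = 1 + 0.16 * 196 / 100
phi = 1 + 0.3136
phi = 1.314

1.314


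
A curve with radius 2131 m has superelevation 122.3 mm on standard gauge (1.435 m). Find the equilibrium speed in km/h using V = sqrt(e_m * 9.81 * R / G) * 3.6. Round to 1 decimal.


Convert cant: e = 122.3 mm = 0.1223 m
V_ms = sqrt(0.1223 * 9.81 * 2131 / 1.435)
V_ms = sqrt(1781.668957) = 42.2098 m/s
V = 42.2098 * 3.6 = 152.0 km/h

152.0


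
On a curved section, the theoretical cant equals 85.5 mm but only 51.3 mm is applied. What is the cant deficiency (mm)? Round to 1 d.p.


Cant deficiency = equilibrium cant - actual cant
CD = 85.5 - 51.3
CD = 34.2 mm

34.2


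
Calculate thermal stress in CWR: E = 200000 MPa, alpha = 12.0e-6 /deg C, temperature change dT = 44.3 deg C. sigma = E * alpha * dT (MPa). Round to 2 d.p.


sigma = E * alpha * dT
sigma = 200000 * 12.0e-6 * 44.3
sigma = 2.4 * 44.3
sigma = 106.32 MPa

106.32


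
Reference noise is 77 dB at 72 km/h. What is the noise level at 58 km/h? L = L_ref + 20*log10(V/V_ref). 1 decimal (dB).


V/V_ref = 58 / 72 = 0.805556
log10(0.805556) = -0.093905
20 * -0.093905 = -1.8781
L = 77 + -1.8781 = 75.1 dB

75.1


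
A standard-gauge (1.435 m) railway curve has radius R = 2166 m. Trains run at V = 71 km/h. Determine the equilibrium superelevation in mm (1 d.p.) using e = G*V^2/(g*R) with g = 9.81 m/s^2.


Convert speed: V = 71 / 3.6 = 19.7222 m/s
Apply formula: e = 1.435 * 19.7222^2 / (9.81 * 2166)
e = 1.435 * 388.966 / 21248.46
e = 0.026269 m = 26.3 mm

26.3


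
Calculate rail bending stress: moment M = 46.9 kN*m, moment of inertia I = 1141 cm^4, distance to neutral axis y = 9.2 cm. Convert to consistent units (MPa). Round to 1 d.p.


Convert units:
M = 46.9 kN*m = 46900000 N*mm
y = 9.2 cm = 92 mm
I = 1141 cm^4 = 11410000 mm^4
sigma = 46900000 * 92 / 11410000
sigma = 378.2 MPa

378.2


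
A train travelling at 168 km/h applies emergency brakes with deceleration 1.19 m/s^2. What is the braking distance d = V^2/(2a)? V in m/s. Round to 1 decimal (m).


Convert speed: V = 168 / 3.6 = 46.6667 m/s
V^2 = 2177.7778
d = 2177.7778 / (2 * 1.19)
d = 2177.7778 / 2.38
d = 915.0 m

915.0


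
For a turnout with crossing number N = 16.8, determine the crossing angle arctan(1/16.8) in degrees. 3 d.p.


1/N = 1/16.8 = 0.059524
angle = arctan(0.059524) = 0.059454 rad
angle = 0.059454 * 180/pi = 3.406 degrees

3.406


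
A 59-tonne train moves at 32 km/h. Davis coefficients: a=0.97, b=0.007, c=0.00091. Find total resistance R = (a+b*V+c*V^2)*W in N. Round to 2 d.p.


b*V = 0.007 * 32 = 0.224
c*V^2 = 0.00091 * 1024 = 0.93184
R_per_t = 0.97 + 0.224 + 0.93184 = 2.12584 N/t
R_total = 2.12584 * 59 = 125.42 N

125.42


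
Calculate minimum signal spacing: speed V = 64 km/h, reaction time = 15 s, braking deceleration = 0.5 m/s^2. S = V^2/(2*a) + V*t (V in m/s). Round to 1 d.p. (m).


V = 64 / 3.6 = 17.7778 m/s
Braking distance = 17.7778^2 / (2*0.5) = 316.0494 m
Sighting distance = 17.7778 * 15 = 266.6667 m
S = 316.0494 + 266.6667 = 582.7 m

582.7


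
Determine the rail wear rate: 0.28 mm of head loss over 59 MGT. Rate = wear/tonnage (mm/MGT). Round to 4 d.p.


Wear rate = total wear / cumulative tonnage
Rate = 0.28 / 59
Rate = 0.0047 mm/MGT

0.0047


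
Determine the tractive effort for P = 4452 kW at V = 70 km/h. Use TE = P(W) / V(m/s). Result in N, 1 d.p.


Convert: P = 4452 kW = 4452000 W
V = 70 / 3.6 = 19.4444 m/s
TE = 4452000 / 19.4444
TE = 228960.0 N

228960.0


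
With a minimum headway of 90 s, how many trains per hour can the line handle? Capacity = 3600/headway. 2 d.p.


Capacity = 3600 / headway
Capacity = 3600 / 90
Capacity = 40.00 trains/hour

40.00


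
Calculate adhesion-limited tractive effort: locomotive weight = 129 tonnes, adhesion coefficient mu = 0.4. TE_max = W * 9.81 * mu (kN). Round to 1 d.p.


TE_max = W * g * mu
TE_max = 129 * 9.81 * 0.4
TE_max = 1265.49 * 0.4
TE_max = 506.2 kN

506.2


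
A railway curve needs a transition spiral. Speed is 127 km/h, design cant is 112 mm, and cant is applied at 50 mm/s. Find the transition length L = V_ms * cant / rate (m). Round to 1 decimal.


Convert speed: V = 127 / 3.6 = 35.2778 m/s
L = 35.2778 * 112 / 50
L = 3951.1111 / 50
L = 79.0 m

79.0


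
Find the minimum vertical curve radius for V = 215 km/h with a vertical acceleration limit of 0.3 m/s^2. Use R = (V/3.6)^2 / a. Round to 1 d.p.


Convert speed: V = 215 / 3.6 = 59.7222 m/s
V^2 = 3566.7438 m^2/s^2
R_v = 3566.7438 / 0.3
R_v = 11889.1 m

11889.1


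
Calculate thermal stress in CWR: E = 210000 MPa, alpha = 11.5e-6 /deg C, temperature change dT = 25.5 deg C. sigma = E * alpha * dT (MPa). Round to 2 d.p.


sigma = E * alpha * dT
sigma = 210000 * 11.5e-6 * 25.5
sigma = 2.415 * 25.5
sigma = 61.58 MPa

61.58


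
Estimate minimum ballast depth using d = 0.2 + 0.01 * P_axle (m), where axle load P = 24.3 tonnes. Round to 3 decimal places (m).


d = 0.2 + 0.01 * 24.3
d = 0.2 + 0.243
d = 0.443 m

0.443


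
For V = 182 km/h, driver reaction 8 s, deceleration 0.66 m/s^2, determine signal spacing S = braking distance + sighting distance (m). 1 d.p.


V = 182 / 3.6 = 50.5556 m/s
Braking distance = 50.5556^2 / (2*0.66) = 1936.2608 m
Sighting distance = 50.5556 * 8 = 404.4444 m
S = 1936.2608 + 404.4444 = 2340.7 m

2340.7


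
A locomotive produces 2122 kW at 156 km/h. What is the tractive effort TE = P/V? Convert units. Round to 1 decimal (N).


Convert: P = 2122 kW = 2122000 W
V = 156 / 3.6 = 43.3333 m/s
TE = 2122000 / 43.3333
TE = 48969.2 N

48969.2


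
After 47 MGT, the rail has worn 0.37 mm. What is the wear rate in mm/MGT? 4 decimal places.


Wear rate = total wear / cumulative tonnage
Rate = 0.37 / 47
Rate = 0.0079 mm/MGT

0.0079


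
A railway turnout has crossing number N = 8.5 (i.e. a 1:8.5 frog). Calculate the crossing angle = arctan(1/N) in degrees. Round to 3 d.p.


1/N = 1/8.5 = 0.117647
angle = arctan(0.117647) = 0.117109 rad
angle = 0.117109 * 180/pi = 6.710 degrees

6.710


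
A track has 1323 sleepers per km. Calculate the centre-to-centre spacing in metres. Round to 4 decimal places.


Spacing = 1000 m / number of sleepers
Spacing = 1000 / 1323
Spacing = 0.7559 m

0.7559


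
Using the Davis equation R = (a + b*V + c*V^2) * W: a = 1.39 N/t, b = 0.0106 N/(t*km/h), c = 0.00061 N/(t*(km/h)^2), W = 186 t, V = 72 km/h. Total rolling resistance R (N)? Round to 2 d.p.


b*V = 0.0106 * 72 = 0.7632
c*V^2 = 0.00061 * 5184 = 3.16224
R_per_t = 1.39 + 0.7632 + 3.16224 = 5.31544 N/t
R_total = 5.31544 * 186 = 988.67 N

988.67


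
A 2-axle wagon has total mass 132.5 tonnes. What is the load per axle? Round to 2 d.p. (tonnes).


Load per axle = total weight / number of axles
Load = 132.5 / 2
Load = 66.25 tonnes

66.25


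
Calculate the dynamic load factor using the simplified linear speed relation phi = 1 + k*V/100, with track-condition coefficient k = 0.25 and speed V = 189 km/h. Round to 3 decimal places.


phi = 1 + k * V / 100
phi = 1 + 0.25 * 189 / 100
phi = 1 + 0.4725
phi = 1.473

1.473


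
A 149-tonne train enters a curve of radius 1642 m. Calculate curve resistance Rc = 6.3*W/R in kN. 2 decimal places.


Rc = 6.3 * W / R
Rc = 6.3 * 149 / 1642
Rc = 938.7 / 1642
Rc = 0.57 kN

0.57


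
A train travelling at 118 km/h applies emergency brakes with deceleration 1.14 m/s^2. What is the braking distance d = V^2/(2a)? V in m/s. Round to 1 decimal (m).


Convert speed: V = 118 / 3.6 = 32.7778 m/s
V^2 = 1074.3827
d = 1074.3827 / (2 * 1.14)
d = 1074.3827 / 2.28
d = 471.2 m

471.2


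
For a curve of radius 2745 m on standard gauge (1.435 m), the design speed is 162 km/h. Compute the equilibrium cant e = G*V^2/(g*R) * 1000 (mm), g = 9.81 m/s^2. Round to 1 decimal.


Convert speed: V = 162 / 3.6 = 45.0 m/s
Apply formula: e = 1.435 * 45.0^2 / (9.81 * 2745)
e = 1.435 * 2025.0 / 26928.45
e = 0.107911 m = 107.9 mm

107.9


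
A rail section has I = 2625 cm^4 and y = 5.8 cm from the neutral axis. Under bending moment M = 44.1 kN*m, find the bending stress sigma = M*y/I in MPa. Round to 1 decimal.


Convert units:
M = 44.1 kN*m = 44100000 N*mm
y = 5.8 cm = 58 mm
I = 2625 cm^4 = 26250000 mm^4
sigma = 44100000 * 58 / 26250000
sigma = 97.4 MPa

97.4


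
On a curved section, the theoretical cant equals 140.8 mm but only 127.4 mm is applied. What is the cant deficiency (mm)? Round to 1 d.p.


Cant deficiency = equilibrium cant - actual cant
CD = 140.8 - 127.4
CD = 13.4 mm

13.4


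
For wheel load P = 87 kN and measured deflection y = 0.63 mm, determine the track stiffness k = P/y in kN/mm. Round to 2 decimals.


Track stiffness k = P / y
k = 87 / 0.63
k = 138.10 kN/mm

138.10


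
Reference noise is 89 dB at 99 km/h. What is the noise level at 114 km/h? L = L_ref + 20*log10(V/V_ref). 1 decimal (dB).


V/V_ref = 114 / 99 = 1.151515
log10(1.151515) = 0.06127
20 * 0.06127 = 1.2254
L = 89 + 1.2254 = 90.2 dB

90.2


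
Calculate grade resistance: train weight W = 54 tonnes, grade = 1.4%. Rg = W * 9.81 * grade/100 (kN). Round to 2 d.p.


Rg = W * 9.81 * grade / 100
Rg = 54 * 9.81 * 1.4 / 100
Rg = 529.74 * 0.014
Rg = 7.42 kN

7.42


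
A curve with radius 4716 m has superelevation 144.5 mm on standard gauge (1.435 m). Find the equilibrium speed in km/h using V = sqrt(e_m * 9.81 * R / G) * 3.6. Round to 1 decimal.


Convert cant: e = 144.5 mm = 0.1445 m
V_ms = sqrt(0.1445 * 9.81 * 4716 / 1.435)
V_ms = sqrt(4658.635693) = 68.2542 m/s
V = 68.2542 * 3.6 = 245.7 km/h

245.7


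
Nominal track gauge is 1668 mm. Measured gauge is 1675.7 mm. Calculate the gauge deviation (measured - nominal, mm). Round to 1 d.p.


Deviation = measured - nominal
Deviation = 1675.7 - 1668
Deviation = 7.7 mm

7.7


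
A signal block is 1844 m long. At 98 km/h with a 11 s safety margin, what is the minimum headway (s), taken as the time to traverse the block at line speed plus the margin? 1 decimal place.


V = 98 / 3.6 = 27.2222 m/s
Block traversal time = 1844 / 27.2222 = 67.7388 s
Headway = 67.7388 + 11
Headway = 78.7 s

78.7


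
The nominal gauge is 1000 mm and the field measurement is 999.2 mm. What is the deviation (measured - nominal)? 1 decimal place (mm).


Deviation = measured - nominal
Deviation = 999.2 - 1000
Deviation = -0.8 mm

-0.8


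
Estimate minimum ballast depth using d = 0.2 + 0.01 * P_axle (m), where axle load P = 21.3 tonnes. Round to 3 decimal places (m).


d = 0.2 + 0.01 * 21.3
d = 0.2 + 0.213
d = 0.413 m

0.413


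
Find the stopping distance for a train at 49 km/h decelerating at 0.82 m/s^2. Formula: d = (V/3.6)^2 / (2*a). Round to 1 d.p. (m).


Convert speed: V = 49 / 3.6 = 13.6111 m/s
V^2 = 185.2623
d = 185.2623 / (2 * 0.82)
d = 185.2623 / 1.64
d = 113.0 m

113.0


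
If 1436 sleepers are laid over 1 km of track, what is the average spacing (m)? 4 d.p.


Spacing = 1000 m / number of sleepers
Spacing = 1000 / 1436
Spacing = 0.6964 m

0.6964


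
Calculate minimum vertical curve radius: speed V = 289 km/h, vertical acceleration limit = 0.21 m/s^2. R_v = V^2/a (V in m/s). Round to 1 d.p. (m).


Convert speed: V = 289 / 3.6 = 80.2778 m/s
V^2 = 6444.5216 m^2/s^2
R_v = 6444.5216 / 0.21
R_v = 30688.2 m

30688.2


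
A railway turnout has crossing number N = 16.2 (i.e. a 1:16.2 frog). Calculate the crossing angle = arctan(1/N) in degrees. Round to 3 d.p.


1/N = 1/16.2 = 0.061728
angle = arctan(0.061728) = 0.06165 rad
angle = 0.06165 * 180/pi = 3.532 degrees

3.532


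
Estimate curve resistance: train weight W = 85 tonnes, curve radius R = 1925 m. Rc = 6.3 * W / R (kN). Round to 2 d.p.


Rc = 6.3 * W / R
Rc = 6.3 * 85 / 1925
Rc = 535.5 / 1925
Rc = 0.28 kN

0.28


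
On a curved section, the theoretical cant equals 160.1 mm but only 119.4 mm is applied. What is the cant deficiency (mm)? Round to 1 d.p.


Cant deficiency = equilibrium cant - actual cant
CD = 160.1 - 119.4
CD = 40.7 mm

40.7


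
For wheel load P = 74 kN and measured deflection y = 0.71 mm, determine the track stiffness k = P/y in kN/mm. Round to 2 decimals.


Track stiffness k = P / y
k = 74 / 0.71
k = 104.23 kN/mm

104.23


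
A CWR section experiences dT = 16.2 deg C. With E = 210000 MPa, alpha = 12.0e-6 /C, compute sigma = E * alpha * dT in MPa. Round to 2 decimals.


sigma = E * alpha * dT
sigma = 210000 * 12.0e-6 * 16.2
sigma = 2.52 * 16.2
sigma = 40.82 MPa

40.82


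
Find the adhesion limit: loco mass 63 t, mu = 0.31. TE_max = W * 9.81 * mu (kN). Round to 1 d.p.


TE_max = W * g * mu
TE_max = 63 * 9.81 * 0.31
TE_max = 618.03 * 0.31
TE_max = 191.6 kN

191.6


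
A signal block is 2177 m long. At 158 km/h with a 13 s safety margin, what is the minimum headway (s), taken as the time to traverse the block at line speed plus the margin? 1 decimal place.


V = 158 / 3.6 = 43.8889 m/s
Block traversal time = 2177 / 43.8889 = 49.6025 s
Headway = 49.6025 + 13
Headway = 62.6 s

62.6


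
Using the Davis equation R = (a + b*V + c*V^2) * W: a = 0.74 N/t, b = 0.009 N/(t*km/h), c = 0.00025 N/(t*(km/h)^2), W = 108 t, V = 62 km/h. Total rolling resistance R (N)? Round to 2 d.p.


b*V = 0.009 * 62 = 0.558
c*V^2 = 0.00025 * 3844 = 0.961
R_per_t = 0.74 + 0.558 + 0.961 = 2.259 N/t
R_total = 2.259 * 108 = 243.97 N

243.97


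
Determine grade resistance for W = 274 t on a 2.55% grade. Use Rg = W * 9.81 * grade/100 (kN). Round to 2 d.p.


Rg = W * 9.81 * grade / 100
Rg = 274 * 9.81 * 2.55 / 100
Rg = 2687.94 * 0.0255
Rg = 68.54 kN

68.54


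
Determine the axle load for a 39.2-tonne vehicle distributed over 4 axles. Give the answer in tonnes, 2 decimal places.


Load per axle = total weight / number of axles
Load = 39.2 / 4
Load = 9.80 tonnes

9.80


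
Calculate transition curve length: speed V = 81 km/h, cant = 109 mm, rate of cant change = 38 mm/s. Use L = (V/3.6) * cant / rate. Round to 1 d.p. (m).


Convert speed: V = 81 / 3.6 = 22.5 m/s
L = 22.5 * 109 / 38
L = 2452.5 / 38
L = 64.5 m

64.5


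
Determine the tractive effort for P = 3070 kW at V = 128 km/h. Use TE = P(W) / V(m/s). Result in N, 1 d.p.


Convert: P = 3070 kW = 3070000 W
V = 128 / 3.6 = 35.5556 m/s
TE = 3070000 / 35.5556
TE = 86343.8 N

86343.8


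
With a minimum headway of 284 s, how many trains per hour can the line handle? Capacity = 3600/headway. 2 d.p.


Capacity = 3600 / headway
Capacity = 3600 / 284
Capacity = 12.68 trains/hour

12.68


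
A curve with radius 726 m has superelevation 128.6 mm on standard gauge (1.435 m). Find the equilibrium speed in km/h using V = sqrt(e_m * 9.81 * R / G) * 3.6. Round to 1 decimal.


Convert cant: e = 128.6 mm = 0.1286 m
V_ms = sqrt(0.1286 * 9.81 * 726 / 1.435)
V_ms = sqrt(638.255691) = 25.2637 m/s
V = 25.2637 * 3.6 = 90.9 km/h

90.9


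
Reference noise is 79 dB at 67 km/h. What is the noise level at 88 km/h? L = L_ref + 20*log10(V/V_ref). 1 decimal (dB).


V/V_ref = 88 / 67 = 1.313433
log10(1.313433) = 0.118408
20 * 0.118408 = 2.3682
L = 79 + 2.3682 = 81.4 dB

81.4


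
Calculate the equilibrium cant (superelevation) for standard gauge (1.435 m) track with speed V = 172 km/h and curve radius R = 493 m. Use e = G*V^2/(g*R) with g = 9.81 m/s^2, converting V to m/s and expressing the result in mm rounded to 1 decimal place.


Convert speed: V = 172 / 3.6 = 47.7778 m/s
Apply formula: e = 1.435 * 47.7778^2 / (9.81 * 493)
e = 1.435 * 2282.716 / 4836.33
e = 0.677311 m = 677.3 mm

677.3


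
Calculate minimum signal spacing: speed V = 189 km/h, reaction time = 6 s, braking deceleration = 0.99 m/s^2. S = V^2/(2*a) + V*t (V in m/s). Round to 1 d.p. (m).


V = 189 / 3.6 = 52.5 m/s
Braking distance = 52.5^2 / (2*0.99) = 1392.0455 m
Sighting distance = 52.5 * 6 = 315.0 m
S = 1392.0455 + 315.0 = 1707.0 m

1707.0


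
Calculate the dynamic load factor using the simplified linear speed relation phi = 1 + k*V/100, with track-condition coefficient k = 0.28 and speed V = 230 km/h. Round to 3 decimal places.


phi = 1 + k * V / 100
phi = 1 + 0.28 * 230 / 100
phi = 1 + 0.644
phi = 1.644

1.644


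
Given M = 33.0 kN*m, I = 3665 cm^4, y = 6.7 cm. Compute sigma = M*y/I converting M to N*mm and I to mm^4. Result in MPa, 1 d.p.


Convert units:
M = 33.0 kN*m = 33000000 N*mm
y = 6.7 cm = 67 mm
I = 3665 cm^4 = 36650000 mm^4
sigma = 33000000 * 67 / 36650000
sigma = 60.3 MPa

60.3


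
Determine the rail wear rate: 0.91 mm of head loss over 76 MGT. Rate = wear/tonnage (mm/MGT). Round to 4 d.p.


Wear rate = total wear / cumulative tonnage
Rate = 0.91 / 76
Rate = 0.0120 mm/MGT

0.0120


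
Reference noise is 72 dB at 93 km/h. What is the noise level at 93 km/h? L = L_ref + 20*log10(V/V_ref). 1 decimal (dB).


V/V_ref = 93 / 93 = 1.0
log10(1.0) = 0.0
20 * 0.0 = 0.0
L = 72 + 0.0 = 72.0 dB

72.0


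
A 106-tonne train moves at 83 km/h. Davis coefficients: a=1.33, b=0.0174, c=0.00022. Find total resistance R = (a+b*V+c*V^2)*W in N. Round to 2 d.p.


b*V = 0.0174 * 83 = 1.4442
c*V^2 = 0.00022 * 6889 = 1.51558
R_per_t = 1.33 + 1.4442 + 1.51558 = 4.28978 N/t
R_total = 4.28978 * 106 = 454.72 N

454.72


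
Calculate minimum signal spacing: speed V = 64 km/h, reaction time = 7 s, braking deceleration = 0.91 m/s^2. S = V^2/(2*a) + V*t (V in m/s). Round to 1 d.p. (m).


V = 64 / 3.6 = 17.7778 m/s
Braking distance = 17.7778^2 / (2*0.91) = 173.6535 m
Sighting distance = 17.7778 * 7 = 124.4444 m
S = 173.6535 + 124.4444 = 298.1 m

298.1


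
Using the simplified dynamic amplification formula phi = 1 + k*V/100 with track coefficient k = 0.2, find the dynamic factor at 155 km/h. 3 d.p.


phi = 1 + k * V / 100
phi = 1 + 0.2 * 155 / 100
phi = 1 + 0.31
phi = 1.310

1.310


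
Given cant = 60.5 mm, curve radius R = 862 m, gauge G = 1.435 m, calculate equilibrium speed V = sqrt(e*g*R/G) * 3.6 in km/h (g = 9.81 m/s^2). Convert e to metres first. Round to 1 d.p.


Convert cant: e = 60.5 mm = 0.0605 m
V_ms = sqrt(0.0605 * 9.81 * 862 / 1.435)
V_ms = sqrt(356.516592) = 18.8816 m/s
V = 18.8816 * 3.6 = 68.0 km/h

68.0


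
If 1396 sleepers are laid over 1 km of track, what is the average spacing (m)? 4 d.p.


Spacing = 1000 m / number of sleepers
Spacing = 1000 / 1396
Spacing = 0.7163 m

0.7163


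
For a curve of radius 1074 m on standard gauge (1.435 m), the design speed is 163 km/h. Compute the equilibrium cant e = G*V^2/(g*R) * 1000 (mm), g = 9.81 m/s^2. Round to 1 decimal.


Convert speed: V = 163 / 3.6 = 45.2778 m/s
Apply formula: e = 1.435 * 45.2778^2 / (9.81 * 1074)
e = 1.435 * 2050.0772 / 10535.94
e = 0.279221 m = 279.2 mm

279.2


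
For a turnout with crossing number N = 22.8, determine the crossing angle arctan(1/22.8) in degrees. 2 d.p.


1/N = 1/22.8 = 0.04386
angle = arctan(0.04386) = 0.043832 rad
angle = 0.043832 * 180/pi = 2.51 degrees

2.51


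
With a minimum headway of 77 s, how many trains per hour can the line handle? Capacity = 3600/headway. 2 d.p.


Capacity = 3600 / headway
Capacity = 3600 / 77
Capacity = 46.75 trains/hour

46.75


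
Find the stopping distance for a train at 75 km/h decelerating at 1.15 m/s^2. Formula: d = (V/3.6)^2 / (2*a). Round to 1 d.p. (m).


Convert speed: V = 75 / 3.6 = 20.8333 m/s
V^2 = 434.0278
d = 434.0278 / (2 * 1.15)
d = 434.0278 / 2.3
d = 188.7 m

188.7


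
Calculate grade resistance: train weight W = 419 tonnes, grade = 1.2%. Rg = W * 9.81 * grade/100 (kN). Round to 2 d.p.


Rg = W * 9.81 * grade / 100
Rg = 419 * 9.81 * 1.2 / 100
Rg = 4110.39 * 0.012
Rg = 49.32 kN

49.32


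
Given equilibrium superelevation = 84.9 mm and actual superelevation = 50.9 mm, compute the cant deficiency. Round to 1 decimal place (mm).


Cant deficiency = equilibrium cant - actual cant
CD = 84.9 - 50.9
CD = 34.0 mm

34.0


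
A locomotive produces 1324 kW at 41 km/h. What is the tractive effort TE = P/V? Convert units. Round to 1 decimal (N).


Convert: P = 1324 kW = 1324000 W
V = 41 / 3.6 = 11.3889 m/s
TE = 1324000 / 11.3889
TE = 116253.7 N

116253.7


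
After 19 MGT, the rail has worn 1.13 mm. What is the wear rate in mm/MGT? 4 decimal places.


Wear rate = total wear / cumulative tonnage
Rate = 1.13 / 19
Rate = 0.0595 mm/MGT

0.0595


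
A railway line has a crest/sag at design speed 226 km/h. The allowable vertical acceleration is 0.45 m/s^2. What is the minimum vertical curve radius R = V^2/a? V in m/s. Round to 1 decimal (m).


Convert speed: V = 226 / 3.6 = 62.7778 m/s
V^2 = 3941.0494 m^2/s^2
R_v = 3941.0494 / 0.45
R_v = 8757.9 m

8757.9


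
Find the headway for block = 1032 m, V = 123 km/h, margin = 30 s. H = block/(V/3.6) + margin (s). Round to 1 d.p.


V = 123 / 3.6 = 34.1667 m/s
Block traversal time = 1032 / 34.1667 = 30.2049 s
Headway = 30.2049 + 30
Headway = 60.2 s

60.2


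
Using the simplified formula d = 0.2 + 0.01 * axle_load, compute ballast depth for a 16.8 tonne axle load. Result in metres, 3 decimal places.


d = 0.2 + 0.01 * 16.8
d = 0.2 + 0.168
d = 0.368 m

0.368


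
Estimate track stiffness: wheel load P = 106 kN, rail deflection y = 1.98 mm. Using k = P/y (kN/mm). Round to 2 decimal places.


Track stiffness k = P / y
k = 106 / 1.98
k = 53.54 kN/mm

53.54


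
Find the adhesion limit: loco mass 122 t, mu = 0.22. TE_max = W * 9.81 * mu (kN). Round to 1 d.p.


TE_max = W * g * mu
TE_max = 122 * 9.81 * 0.22
TE_max = 1196.82 * 0.22
TE_max = 263.3 kN

263.3


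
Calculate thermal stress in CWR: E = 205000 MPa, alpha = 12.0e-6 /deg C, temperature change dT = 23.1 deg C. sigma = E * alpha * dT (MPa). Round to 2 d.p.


sigma = E * alpha * dT
sigma = 205000 * 12.0e-6 * 23.1
sigma = 2.46 * 23.1
sigma = 56.83 MPa

56.83


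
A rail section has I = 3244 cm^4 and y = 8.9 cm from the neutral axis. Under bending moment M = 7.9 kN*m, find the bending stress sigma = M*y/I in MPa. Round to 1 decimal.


Convert units:
M = 7.9 kN*m = 7900000 N*mm
y = 8.9 cm = 89 mm
I = 3244 cm^4 = 32440000 mm^4
sigma = 7900000 * 89 / 32440000
sigma = 21.7 MPa

21.7


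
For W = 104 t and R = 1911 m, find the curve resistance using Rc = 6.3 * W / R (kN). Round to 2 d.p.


Rc = 6.3 * W / R
Rc = 6.3 * 104 / 1911
Rc = 655.2 / 1911
Rc = 0.34 kN

0.34


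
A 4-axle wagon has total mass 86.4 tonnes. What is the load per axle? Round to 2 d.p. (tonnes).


Load per axle = total weight / number of axles
Load = 86.4 / 4
Load = 21.60 tonnes

21.60


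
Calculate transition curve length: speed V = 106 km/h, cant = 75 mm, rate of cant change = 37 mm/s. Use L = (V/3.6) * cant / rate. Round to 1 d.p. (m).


Convert speed: V = 106 / 3.6 = 29.4444 m/s
L = 29.4444 * 75 / 37
L = 2208.3333 / 37
L = 59.7 m

59.7


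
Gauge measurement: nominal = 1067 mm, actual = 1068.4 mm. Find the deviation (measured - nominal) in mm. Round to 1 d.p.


Deviation = measured - nominal
Deviation = 1068.4 - 1067
Deviation = 1.4 mm

1.4


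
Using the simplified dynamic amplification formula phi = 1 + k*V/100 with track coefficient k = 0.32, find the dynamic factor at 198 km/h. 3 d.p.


phi = 1 + k * V / 100
phi = 1 + 0.32 * 198 / 100
phi = 1 + 0.6336
phi = 1.634

1.634


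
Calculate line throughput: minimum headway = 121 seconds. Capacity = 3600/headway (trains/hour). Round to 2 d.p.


Capacity = 3600 / headway
Capacity = 3600 / 121
Capacity = 29.75 trains/hour

29.75


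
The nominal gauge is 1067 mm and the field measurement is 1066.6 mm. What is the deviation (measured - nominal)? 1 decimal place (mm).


Deviation = measured - nominal
Deviation = 1066.6 - 1067
Deviation = -0.4 mm

-0.4


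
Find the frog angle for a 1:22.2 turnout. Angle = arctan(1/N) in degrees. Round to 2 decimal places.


1/N = 1/22.2 = 0.045045
angle = arctan(0.045045) = 0.045015 rad
angle = 0.045015 * 180/pi = 2.58 degrees

2.58


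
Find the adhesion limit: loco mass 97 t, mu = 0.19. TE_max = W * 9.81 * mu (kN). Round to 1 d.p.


TE_max = W * g * mu
TE_max = 97 * 9.81 * 0.19
TE_max = 951.57 * 0.19
TE_max = 180.8 kN

180.8


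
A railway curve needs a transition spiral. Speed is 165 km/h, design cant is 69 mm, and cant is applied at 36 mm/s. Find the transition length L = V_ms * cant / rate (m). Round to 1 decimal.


Convert speed: V = 165 / 3.6 = 45.8333 m/s
L = 45.8333 * 69 / 36
L = 3162.5 / 36
L = 87.8 m

87.8


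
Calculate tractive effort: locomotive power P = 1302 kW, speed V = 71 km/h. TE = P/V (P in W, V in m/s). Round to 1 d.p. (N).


Convert: P = 1302 kW = 1302000 W
V = 71 / 3.6 = 19.7222 m/s
TE = 1302000 / 19.7222
TE = 66016.9 N

66016.9


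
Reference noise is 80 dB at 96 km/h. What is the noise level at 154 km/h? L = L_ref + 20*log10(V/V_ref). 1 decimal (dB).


V/V_ref = 154 / 96 = 1.604167
log10(1.604167) = 0.205249
20 * 0.205249 = 4.105
L = 80 + 4.105 = 84.1 dB

84.1


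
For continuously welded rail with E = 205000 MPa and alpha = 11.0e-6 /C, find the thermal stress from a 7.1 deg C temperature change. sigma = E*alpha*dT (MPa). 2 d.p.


sigma = E * alpha * dT
sigma = 205000 * 11.0e-6 * 7.1
sigma = 2.255 * 7.1
sigma = 16.01 MPa

16.01


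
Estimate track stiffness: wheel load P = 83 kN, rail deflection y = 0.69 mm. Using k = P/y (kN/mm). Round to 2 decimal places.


Track stiffness k = P / y
k = 83 / 0.69
k = 120.29 kN/mm

120.29
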